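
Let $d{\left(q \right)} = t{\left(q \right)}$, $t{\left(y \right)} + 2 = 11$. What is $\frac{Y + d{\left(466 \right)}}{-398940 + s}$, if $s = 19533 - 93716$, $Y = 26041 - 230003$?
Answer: $\frac{203953}{473123} \approx 0.43108$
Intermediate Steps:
$t{\left(y \right)} = 9$ ($t{\left(y \right)} = -2 + 11 = 9$)
$d{\left(q \right)} = 9$
$Y = -203962$
$s = -74183$
$\frac{Y + d{\left(466 \right)}}{-398940 + s} = \frac{-203962 + 9}{-398940 - 74183} = - \frac{203953}{-473123} = \left(-203953\right) \left(- \frac{1}{473123}\right) = \frac{203953}{473123}$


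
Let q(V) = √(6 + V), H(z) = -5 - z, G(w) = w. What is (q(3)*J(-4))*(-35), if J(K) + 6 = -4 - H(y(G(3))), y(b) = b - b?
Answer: 525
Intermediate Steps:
y(b) = 0
J(K) = -5 (J(K) = -6 + (-4 - (-5 - 1*0)) = -6 + (-4 - (-5 + 0)) = -6 + (-4 - 1*(-5)) = -6 + (-4 + 5) = -6 + 1 = -5)
(q(3)*J(-4))*(-35) = (√(6 + 3)*(-5))*(-35) = (√9*(-5))*(-35) = (3*(-5))*(-35) = -15*(-35) = 525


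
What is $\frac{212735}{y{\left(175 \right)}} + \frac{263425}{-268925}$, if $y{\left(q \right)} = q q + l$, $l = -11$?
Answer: $\frac{1965810677}{329314798} \approx 5.9694$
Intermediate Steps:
$y{\left(q \right)} = -11 + q^{2}$ ($y{\left(q \right)} = q q - 11 = q^{2} - 11 = -11 + q^{2}$)
$\frac{212735}{y{\left(175 \right)}} + \frac{263425}{-268925} = \frac{212735}{-11 + 175^{2}} + \frac{263425}{-268925} = \frac{212735}{-11 + 30625} + 263425 \left(- \frac{1}{268925}\right) = \frac{212735}{30614} - \frac{10537}{10757} = \frac{1965810677}{329314798}$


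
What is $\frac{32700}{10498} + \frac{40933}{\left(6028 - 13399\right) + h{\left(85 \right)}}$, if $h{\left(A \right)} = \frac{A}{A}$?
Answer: $- \frac{94357817}{38685130} \approx -2.4391$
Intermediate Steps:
$h{\left(A \right)} = 1$
$\frac{32700}{10498} + \frac{40933}{\left(6028 - 13399\right) + h{\left(85 \right)}} = \frac{32700}{10498} + \frac{40933}{\left(6028 - 13399\right) + 1} = 32700 \cdot \frac{1}{10498} + \frac{40933}{-7371 + 1} = \frac{16350}{5249} + \frac{40933}{-7370} = \frac{16350}{5249} + 40933 \left(- \frac{1}{7370}\right) = \frac{16350}{5249} - \frac{40933}{7370} = - \frac{94357817}{38685130}$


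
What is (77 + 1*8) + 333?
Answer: 418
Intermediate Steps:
(77 + 1*8) + 333 = (77 + 8) + 333 = 85 + 333 = 418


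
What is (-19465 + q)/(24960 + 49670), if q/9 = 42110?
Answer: 71905/14926 ≈ 4.8174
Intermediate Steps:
q = 378990 (q = 9*42110 = 378990)
(-19465 + q)/(24960 + 49670) = (-19465 + 378990)/(24960 + 49670) = 359525/74630 = 359525*(1/74630) = 71905/14926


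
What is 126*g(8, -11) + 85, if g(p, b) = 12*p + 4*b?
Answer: 6637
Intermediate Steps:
g(p, b) = 4*b + 12*p
126*g(8, -11) + 85 = 126*(4*(-11) + 12*8) + 85 = 126*(-44 + 96) + 85 = 126*52 + 85 = 6552 + 85 = 6637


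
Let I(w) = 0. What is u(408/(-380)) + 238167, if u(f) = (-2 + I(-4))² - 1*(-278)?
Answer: 238449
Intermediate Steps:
u(f) = 282 (u(f) = (-2 + 0)² - 1*(-278) = (-2)² + 278 = 4 + 278 = 282)
u(408/(-380)) + 238167 = 282 + 238167 = 238449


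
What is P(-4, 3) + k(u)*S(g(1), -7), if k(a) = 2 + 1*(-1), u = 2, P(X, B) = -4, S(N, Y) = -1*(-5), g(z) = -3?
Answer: 1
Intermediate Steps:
S(N, Y) = 5
k(a) = 1 (k(a) = 2 - 1 = 1)
P(-4, 3) + k(u)*S(g(1), -7) = -4 + 1*5 = -4 + 5 = 1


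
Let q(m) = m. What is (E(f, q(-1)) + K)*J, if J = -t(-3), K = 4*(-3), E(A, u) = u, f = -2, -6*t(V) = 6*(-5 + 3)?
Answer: 26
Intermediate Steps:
t(V) = 2 (t(V) = -(-5 + 3) = -(-2) = -1/6*(-12) = 2)
K = -12
J = -2 (J = -1*2 = -2)
(E(f, q(-1)) + K)*J = (-1 - 12)*(-2) = -13*(-2) = 26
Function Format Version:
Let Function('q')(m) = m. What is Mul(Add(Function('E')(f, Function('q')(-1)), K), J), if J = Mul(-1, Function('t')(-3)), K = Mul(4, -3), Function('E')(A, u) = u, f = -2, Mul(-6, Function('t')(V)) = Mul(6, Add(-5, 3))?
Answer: 26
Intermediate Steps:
Function('t')(V) = 2 (Function('t')(V) = Mul(Rational(-1, 6), Mul(6, Add(-5, 3))) = Mul(Rational(-1, 6), Mul(6, -2)) = Mul(Rational(-1, 6), -12) = 2)
K = -12
J = -2 (J = Mul(-1, 2) = -2)
Mul(Add(Function('E')(f, Function('q')(-1)), K), J) = Mul(Add(-1, -12), -2) = Mul(-13, -2) = 26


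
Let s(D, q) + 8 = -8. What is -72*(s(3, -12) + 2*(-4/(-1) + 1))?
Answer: 432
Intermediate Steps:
s(D, q) = -16 (s(D, q) = -8 - 8 = -16)
-72*(s(3, -12) + 2*(-4/(-1) + 1)) = -72*(-16 + 2*(-4/(-1) + 1)) = -72*(-16 + 2*(-4*(-1) + 1)) = -72*(-16 + 2*(4 + 1)) = -72*(-16 + 2*5) = -72*(-16 + 10) = -72*(-6) = 432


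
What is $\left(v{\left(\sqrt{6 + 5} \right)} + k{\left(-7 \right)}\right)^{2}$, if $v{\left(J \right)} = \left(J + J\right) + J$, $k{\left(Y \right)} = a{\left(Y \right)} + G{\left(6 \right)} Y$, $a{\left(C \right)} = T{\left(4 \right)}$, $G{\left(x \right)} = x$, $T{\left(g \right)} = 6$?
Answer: $1395 - 216 \sqrt{11} \approx 678.61$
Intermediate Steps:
$a{\left(C \right)} = 6$
$k{\left(Y \right)} = 6 + 6 Y$
$v{\left(J \right)} = 3 J$ ($v{\left(J \right)} = 2 J + J = 3 J$)
$\left(v{\left(\sqrt{6 + 5} \right)} + k{\left(-7 \right)}\right)^{2} = \left(3 \sqrt{6 + 5} + \left(6 + 6 \left(-7\right)\right)\right)^{2} = \left(3 \sqrt{11} + \left(6 - 42\right)\right)^{2} = \left(3 \sqrt{11} - 36\right)^{2} = \left(-36 + 3 \sqrt{11}\right)^{2}$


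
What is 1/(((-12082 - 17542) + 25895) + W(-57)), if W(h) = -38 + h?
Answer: -1/3824 ≈ -0.00026151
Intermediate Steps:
1/(((-12082 - 17542) + 25895) + W(-57)) = 1/(((-12082 - 17542) + 25895) + (-38 - 57)) = 1/((-29624 + 25895) - 95) = 1/(-3729 - 95) = 1/(-3824) = -1/3824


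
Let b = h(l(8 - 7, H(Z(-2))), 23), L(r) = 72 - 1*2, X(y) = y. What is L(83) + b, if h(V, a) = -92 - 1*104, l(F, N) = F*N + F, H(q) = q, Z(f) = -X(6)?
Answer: -126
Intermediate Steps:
Z(f) = -6 (Z(f) = -1*6 = -6)
l(F, N) = F + F*N
h(V, a) = -196 (h(V, a) = -92 - 104 = -196)
L(r) = 70 (L(r) = 72 - 2 = 70)
b = -196
L(83) + b = 70 - 196 = -126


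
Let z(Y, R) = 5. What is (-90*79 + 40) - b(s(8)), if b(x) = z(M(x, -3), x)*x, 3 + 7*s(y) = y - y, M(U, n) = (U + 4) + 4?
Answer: -49475/7 ≈ -7067.9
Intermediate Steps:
M(U, n) = 8 + U (M(U, n) = (4 + U) + 4 = 8 + U)
s(y) = -3/7 (s(y) = -3/7 + (y - y)/7 = -3/7 + (⅐)*0 = -3/7 + 0 = -3/7)
b(x) = 5*x
(-90*79 + 40) - b(s(8)) = (-90*79 + 40) - 5*(-3)/7 = (-7110 + 40) - 1*(-15/7) = -7070 + 15/7 = -49475/7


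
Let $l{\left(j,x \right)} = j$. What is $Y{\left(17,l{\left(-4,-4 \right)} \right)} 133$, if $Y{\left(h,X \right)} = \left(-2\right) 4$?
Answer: $-1064$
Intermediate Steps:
$Y{\left(h,X \right)} = -8$
$Y{\left(17,l{\left(-4,-4 \right)} \right)} 133 = \left(-8\right) 133 = -1064$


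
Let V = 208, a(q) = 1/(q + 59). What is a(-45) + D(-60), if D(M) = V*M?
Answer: -174719/14 ≈ -12480.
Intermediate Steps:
a(q) = 1/(59 + q)
D(M) = 208*M
a(-45) + D(-60) = 1/(59 - 45) + 208*(-60) = 1/14 - 12480 = -174719/14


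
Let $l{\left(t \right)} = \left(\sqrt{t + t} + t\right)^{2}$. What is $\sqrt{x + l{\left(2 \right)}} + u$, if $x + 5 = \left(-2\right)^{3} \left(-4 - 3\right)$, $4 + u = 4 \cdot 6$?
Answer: $20 + \sqrt{67} \approx 28.185$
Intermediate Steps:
$l{\left(t \right)} = \left(t + \sqrt{2} \sqrt{t}\right)^{2}$ ($l{\left(t \right)} = \left(\sqrt{2 t} + t\right)^{2} = \left(\sqrt{2} \sqrt{t} + t\right)^{2} = \left(t + \sqrt{2} \sqrt{t}\right)^{2}$)
$u = 20$ ($u = -4 + 4 \cdot 6 = -4 + 24 = 20$)
$x = 51$ ($x = -5 + \left(-2\right)^{3} \left(-4 - 3\right) = -5 - -56 = -5 + 56 = 51$)
$\sqrt{x + l{\left(2 \right)}} + u = \sqrt{51 + \left(2 + \sqrt{2} \sqrt{2}\right)^{2}} + 20 = \sqrt{51 + \left(2 + 2\right)^{2}} + 20 = \sqrt{51 + 4^{2}} + 20 = \sqrt{51 + 16} + 20 = \sqrt{67} + 20 = 20 + \sqrt{67}$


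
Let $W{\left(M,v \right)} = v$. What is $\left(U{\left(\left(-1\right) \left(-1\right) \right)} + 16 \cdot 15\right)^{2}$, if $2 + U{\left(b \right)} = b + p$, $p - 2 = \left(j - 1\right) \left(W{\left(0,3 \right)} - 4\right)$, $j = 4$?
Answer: $56644$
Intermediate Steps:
$p = -1$ ($p = 2 + \left(4 - 1\right) \left(3 - 4\right) = 2 + 3 \left(-1\right) = 2 - 3 = -1$)
$U{\left(b \right)} = -3 + b$ ($U{\left(b \right)} = -2 + \left(b - 1\right) = -2 + \left(-1 + b\right) = -3 + b$)
$\left(U{\left(\left(-1\right) \left(-1\right) \right)} + 16 \cdot 15\right)^{2} = \left(\left(-3 - -1\right) + 16 \cdot 15\right)^{2} = \left(\left(-3 + 1\right) + 240\right)^{2} = \left(-2 + 240\right)^{2} = 238^{2} = 56644$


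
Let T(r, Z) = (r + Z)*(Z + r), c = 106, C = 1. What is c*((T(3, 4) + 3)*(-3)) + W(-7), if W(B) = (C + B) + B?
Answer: -16549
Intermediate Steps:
W(B) = 1 + 2*B (W(B) = (1 + B) + B = 1 + 2*B)
T(r, Z) = (Z + r)**2 (T(r, Z) = (Z + r)*(Z + r) = (Z + r)**2)
c*((T(3, 4) + 3)*(-3)) + W(-7) = 106*(((4 + 3)**2 + 3)*(-3)) + (1 + 2*(-7)) = 106*((7**2 + 3)*(-3)) + (1 - 14) = 106*((49 + 3)*(-3)) - 13 = 106*(52*(-3)) - 13 = 106*(-156) - 13 = -16536 - 13 = -16549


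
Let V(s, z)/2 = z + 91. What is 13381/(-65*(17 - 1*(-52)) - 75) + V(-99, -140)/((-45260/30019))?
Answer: 640463333/10319280 ≈ 62.065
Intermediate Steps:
V(s, z) = 182 + 2*z (V(s, z) = 2*(z + 91) = 2*(91 + z) = 182 + 2*z)
13381/(-65*(17 - 1*(-52)) - 75) + V(-99, -140)/((-45260/30019)) = 13381/(-65*(17 - 1*(-52)) - 75) + (182 + 2*(-140))/((-45260/30019)) = 13381/(-65*(17 + 52) - 75) + (182 - 280)/((-45260*1/30019)) = 13381/(-65*69 - 75) - 98/(-45260/30019) = 13381/(-4485 - 75) - 98*(-30019/45260) = 13381/(-4560) + 1470931/22630 = 13381*(-1/4560) + 1470931/22630 = -13381/4560 + 1470931/22630 = 640463333/10319280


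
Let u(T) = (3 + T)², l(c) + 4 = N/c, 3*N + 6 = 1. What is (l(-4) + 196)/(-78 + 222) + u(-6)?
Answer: 17861/1728 ≈ 10.336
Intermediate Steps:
N = -5/3 (N = -2 + (⅓)*1 = -2 + ⅓ = -5/3 ≈ -1.6667)
l(c) = -4 - 5/(3*c)
(l(-4) + 196)/(-78 + 222) + u(-6) = ((-4 - 5/3/(-4)) + 196)/(-78 + 222) + (3 - 6)² = ((-4 - 5/3*(-¼)) + 196)/144 + (-3)² = ((-4 + 5/12) + 196)*(1/144) + 9 = (-43/12 + 196)*(1/144) + 9 = (2309/12)*(1/144) + 9 = 2309/1728 + 9 = 17861/1728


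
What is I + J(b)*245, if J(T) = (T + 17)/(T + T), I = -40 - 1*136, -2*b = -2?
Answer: 2029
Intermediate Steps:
b = 1 (b = -1/2*(-2) = 1)
I = -176 (I = -40 - 136 = -176)
J(T) = (17 + T)/(2*T) (J(T) = (17 + T)/((2*T)) = (17 + T)*(1/(2*T)) = (17 + T)/(2*T))
I + J(b)*245 = -176 + ((1/2)*(17 + 1)/1)*245 = -176 + ((1/2)*1*18)*245 = -176 + 9*245 = -176 + 2205 = 2029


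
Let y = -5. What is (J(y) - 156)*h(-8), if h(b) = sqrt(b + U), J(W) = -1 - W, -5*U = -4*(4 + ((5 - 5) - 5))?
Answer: -304*I*sqrt(55)/5 ≈ -450.9*I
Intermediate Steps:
U = -4/5 (U = -(-4)*(4 + ((5 - 5) - 5))/5 = -(-4)*(4 + (0 - 5))/5 = -(-4)*(4 - 5)/5 = -(-4)*(-1)/5 = -1/5*4 = -4/5 ≈ -0.80000)
h(b) = sqrt(-4/5 + b) (h(b) = sqrt(b - 4/5) = sqrt(-4/5 + b))
(J(y) - 156)*h(-8) = ((-1 - 1*(-5)) - 156)*(sqrt(-20 + 25*(-8))/5) = ((-1 + 5) - 156)*(sqrt(-20 - 200)/5) = (4 - 156)*(sqrt(-220)/5) = -152*2*I*sqrt(55)/5 = -304*I*sqrt(55)/5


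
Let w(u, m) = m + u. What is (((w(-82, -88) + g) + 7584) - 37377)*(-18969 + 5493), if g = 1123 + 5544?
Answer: 313936896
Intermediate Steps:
g = 6667
(((w(-82, -88) + g) + 7584) - 37377)*(-18969 + 5493) = ((((-88 - 82) + 6667) + 7584) - 37377)*(-18969 + 5493) = (((-170 + 6667) + 7584) - 37377)*(-13476) = ((6497 + 7584) - 37377)*(-13476) = (14081 - 37377)*(-13476) = -23296*(-13476) = 313936896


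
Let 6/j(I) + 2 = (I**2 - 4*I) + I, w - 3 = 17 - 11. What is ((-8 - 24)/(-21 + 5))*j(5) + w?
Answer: 21/2 ≈ 10.500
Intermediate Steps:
w = 9 (w = 3 + (17 - 11) = 3 + 6 = 9)
j(I) = 6/(-2 + I**2 - 3*I) (j(I) = 6/(-2 + ((I**2 - 4*I) + I)) = 6/(-2 + (I**2 - 3*I)) = 6/(-2 + I**2 - 3*I))
((-8 - 24)/(-21 + 5))*j(5) + w = ((-8 - 24)/(-21 + 5))*(6/(-2 + 5**2 - 3*5)) + 9 = (-32/(-16))*(6/(-2 + 25 - 15)) + 9 = (-32*(-1/16))*(6/8) + 9 = 2*(6*(1/8)) + 9 = 2*(3/4) + 9 = 3/2 + 9 = 21/2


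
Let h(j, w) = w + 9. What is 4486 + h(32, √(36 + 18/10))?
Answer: 4495 + 3*√105/5 ≈ 4501.1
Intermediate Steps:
h(j, w) = 9 + w
4486 + h(32, √(36 + 18/10)) = 4486 + (9 + √(36 + 18/10)) = 4486 + (9 + √(36 + 18*(⅒))) = 4486 + (9 + √(36 + 9/5)) = 4486 + (9 + √(189/5)) = 4486 + (9 + 3*√105/5) = 4495 + 3*√105/5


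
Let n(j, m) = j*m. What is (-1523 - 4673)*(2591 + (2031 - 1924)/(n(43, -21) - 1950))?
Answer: -45800931136/2853 ≈ -1.6054e+7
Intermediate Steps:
(-1523 - 4673)*(2591 + (2031 - 1924)/(n(43, -21) - 1950)) = (-1523 - 4673)*(2591 + (2031 - 1924)/(43*(-21) - 1950)) = -6196*(2591 + 107/(-903 - 1950)) = -6196*(2591 + 107/(-2853)) = -6196*(2591 + 107*(-1/2853)) = -6196*(2591 - 107/2853) = -6196*7392016/2853 = -45800931136/2853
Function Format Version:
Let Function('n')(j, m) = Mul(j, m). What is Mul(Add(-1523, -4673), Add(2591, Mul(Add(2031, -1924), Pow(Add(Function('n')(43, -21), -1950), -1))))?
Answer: Rational(-45800931136, 2853) ≈ -1.6054e+7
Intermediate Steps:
Mul(Add(-1523, -4673), Add(2591, Mul(Add(2031, -1924), Pow(Add(Function('n')(43, -21), -1950), -1)))) = Mul(Add(-1523, -4673), Add(2591, Mul(Add(2031, -1924), Pow(Add(Mul(43, -21), -1950), -1)))) = Mul(-6196, Add(2591, Mul(107, Pow(Add(-903, -1950), -1)))) = Mul(-6196, Add(2591, Mul(107, Pow(-2853, -1)))) = Mul(-6196, Add(2591, Mul(107, Rational(-1, 2853)))) = Mul(-6196, Add(2591, Rational(-107, 2853))) = Mul(-6196, Rational(7392016, 2853)) = Rational(-45800931136, 2853)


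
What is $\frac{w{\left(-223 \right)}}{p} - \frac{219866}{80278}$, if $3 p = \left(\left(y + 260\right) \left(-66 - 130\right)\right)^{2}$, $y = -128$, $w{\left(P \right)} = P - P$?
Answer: $- \frac{109933}{40139} \approx -2.7388$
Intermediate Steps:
$w{\left(P \right)} = 0$
$p = 223120128$ ($p = \frac{\left(\left(-128 + 260\right) \left(-66 - 130\right)\right)^{2}}{3} = \frac{\left(132 \left(-196\right)\right)^{2}}{3} = \frac{\left(-25872\right)^{2}}{3} = \frac{1}{3} \cdot 669360384 = 223120128$)
$\frac{w{\left(-223 \right)}}{p} - \frac{219866}{80278} = \frac{0}{223120128} - \frac{219866}{80278} = 0 \cdot \frac{1}{223120128} - \frac{109933}{40139} = 0 - \frac{109933}{40139} = - \frac{109933}{40139}$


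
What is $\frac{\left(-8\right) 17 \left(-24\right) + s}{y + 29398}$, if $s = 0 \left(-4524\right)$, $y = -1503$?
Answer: $\frac{3264}{27895} \approx 0.11701$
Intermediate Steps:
$s = 0$
$\frac{\left(-8\right) 17 \left(-24\right) + s}{y + 29398} = \frac{\left(-8\right) 17 \left(-24\right) + 0}{-1503 + 29398} = \frac{\left(-136\right) \left(-24\right) + 0}{27895} = \left(3264 + 0\right) \frac{1}{27895} = 3264 \cdot \frac{1}{27895} = \frac{3264}{27895}$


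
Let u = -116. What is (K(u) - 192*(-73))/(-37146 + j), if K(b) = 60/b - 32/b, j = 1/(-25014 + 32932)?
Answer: -3218326526/8529538783 ≈ -0.37732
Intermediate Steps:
j = 1/7918 ≈ 0.00012629
K(b) = 28/b
(K(u) - 192*(-73))/(-37146 + j) = (28/(-116) - 192*(-73))/(-37146 + 1/7918) = (28*(-1/116) + 14016)/(-294122027/7918) = (-7/29 + 14016)*(-7918/294122027) = (406457/29)*(-7918/294122027) = -3218326526/8529538783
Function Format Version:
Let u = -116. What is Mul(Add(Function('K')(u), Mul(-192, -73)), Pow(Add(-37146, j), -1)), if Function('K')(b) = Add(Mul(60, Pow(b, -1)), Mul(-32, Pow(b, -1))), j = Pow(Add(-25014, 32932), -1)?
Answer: Rational(-3218326526, 8529538783) ≈ -0.37732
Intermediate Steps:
j = Rational(1, 7918) (j = Pow(7918, -1) = Rational(1, 7918) ≈ 0.00012629)
Function('K')(b) = Mul(28, Pow(b, -1))
Mul(Add(Function('K')(u), Mul(-192, -73)), Pow(Add(-37146, j), -1)) = Mul(Add(Mul(28, Pow(-116, -1)), Mul(-192, -73)), Pow(Add(-37146, Rational(1, 7918)), -1)) = Mul(Add(Mul(28, Rational(-1, 116)), 14016), Pow(Rational(-294122027, 7918), -1)) = Mul(Add(Rational(-7, 29), 14016), Rational(-7918, 294122027)) = Mul(Rational(406457, 29), Rational(-7918, 294122027)) = Rational(-3218326526, 8529538783)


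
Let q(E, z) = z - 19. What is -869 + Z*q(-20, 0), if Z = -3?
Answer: -812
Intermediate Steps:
q(E, z) = -19 + z
-869 + Z*q(-20, 0) = -869 - 3*(-19 + 0) = -869 - 3*(-19) = -869 + 57 = -812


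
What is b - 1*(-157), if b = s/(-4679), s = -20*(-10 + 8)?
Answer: 734563/4679 ≈ 156.99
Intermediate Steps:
s = 40 (s = -20*(-2) = 40)
b = -40/4679 (b = 40/(-4679) = 40*(-1/4679) = -40/4679 ≈ -0.0085488)
b - 1*(-157) = -40/4679 - 1*(-157) = -40/4679 + 157 = 734563/4679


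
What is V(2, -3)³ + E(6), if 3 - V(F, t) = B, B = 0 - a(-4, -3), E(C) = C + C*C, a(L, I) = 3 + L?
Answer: 50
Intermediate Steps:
E(C) = C + C²
B = 1 (B = 0 - (3 - 4) = 0 - 1*(-1) = 0 + 1 = 1)
V(F, t) = 2 (V(F, t) = 3 - 1*1 = 3 - 1 = 2)
V(2, -3)³ + E(6) = 2³ + 6*(1 + 6) = 8 + 6*7 = 8 + 42 = 50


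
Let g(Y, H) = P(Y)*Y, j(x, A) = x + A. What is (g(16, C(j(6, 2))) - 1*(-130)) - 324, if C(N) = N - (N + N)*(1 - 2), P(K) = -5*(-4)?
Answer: 126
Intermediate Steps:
P(K) = 20
j(x, A) = A + x
C(N) = 3*N (C(N) = N - 2*N*(-1) = N - (-2)*N = N + 2*N = 3*N)
g(Y, H) = 20*Y
(g(16, C(j(6, 2))) - 1*(-130)) - 324 = (20*16 - 1*(-130)) - 324 = (320 + 130) - 324 = 450 - 324 = 126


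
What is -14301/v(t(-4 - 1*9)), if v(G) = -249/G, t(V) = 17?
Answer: 81039/83 ≈ 976.37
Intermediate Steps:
-14301/v(t(-4 - 1*9)) = -14301/((-249/17)) = -14301/((-249*1/17)) = -14301/(-249/17) = -14301*(-17/249) = 81039/83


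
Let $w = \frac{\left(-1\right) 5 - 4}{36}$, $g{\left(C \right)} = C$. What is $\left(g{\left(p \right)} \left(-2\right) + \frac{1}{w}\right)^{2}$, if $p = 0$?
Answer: $16$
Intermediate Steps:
$w = - \frac{1}{4}$ ($w = \left(-5 - 4\right) \frac{1}{36} = \left(-9\right) \frac{1}{36} = - \frac{1}{4} \approx -0.25$)
$\left(g{\left(p \right)} \left(-2\right) + \frac{1}{w}\right)^{2} = \left(0 \left(-2\right) + \frac{1}{- \frac{1}{4}}\right)^{2} = \left(0 - 4\right)^{2} = \left(-4\right)^{2} = 16$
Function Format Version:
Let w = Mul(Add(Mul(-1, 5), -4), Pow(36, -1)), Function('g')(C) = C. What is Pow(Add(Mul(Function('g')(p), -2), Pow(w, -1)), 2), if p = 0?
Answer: 16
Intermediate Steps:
w = Rational(-1, 4) (w = Mul(Add(-5, -4), Rational(1, 36)) = Mul(-9, Rational(1, 36)) = Rational(-1, 4) ≈ -0.25000)
Pow(Add(Mul(Function('g')(p), -2), Pow(w, -1)), 2) = Pow(Add(Mul(0, -2), Pow(Rational(-1, 4), -1)), 2) = Pow(Add(0, -4), 2) = Pow(-4, 2) = 16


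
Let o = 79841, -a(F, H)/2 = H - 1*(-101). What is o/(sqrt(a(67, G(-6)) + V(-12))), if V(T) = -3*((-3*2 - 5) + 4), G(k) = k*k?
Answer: -79841*I*sqrt(253)/253 ≈ -5019.6*I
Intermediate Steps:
G(k) = k**2
a(F, H) = -202 - 2*H (a(F, H) = -2*(H - 1*(-101)) = -2*(H + 101) = -2*(101 + H) = -202 - 2*H)
V(T) = 21 (V(T) = -3*((-6 - 5) + 4) = -3*(-11 + 4) = -3*(-7) = 21)
o/(sqrt(a(67, G(-6)) + V(-12))) = 79841/(sqrt((-202 - 2*(-6)**2) + 21)) = 79841/(sqrt((-202 - 2*36) + 21)) = 79841/(sqrt((-202 - 72) + 21)) = 79841/(sqrt(-274 + 21)) = 79841/(sqrt(-253)) = 79841/((I*sqrt(253))) = 79841*(-I*sqrt(253)/253) = -79841*I*sqrt(253)/253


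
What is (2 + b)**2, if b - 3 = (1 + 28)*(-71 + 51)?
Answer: 330625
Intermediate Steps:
b = -577 (b = 3 + (1 + 28)*(-71 + 51) = 3 + 29*(-20) = 3 - 580 = -577)
(2 + b)**2 = (2 - 577)**2 = (-575)**2 = 330625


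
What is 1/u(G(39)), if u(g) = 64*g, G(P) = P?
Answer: 1/2496 ≈ 0.00040064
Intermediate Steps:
1/u(G(39)) = 1/(64*39) = 1/2496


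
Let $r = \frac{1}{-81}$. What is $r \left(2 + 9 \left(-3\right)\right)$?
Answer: $\frac{25}{81} \approx 0.30864$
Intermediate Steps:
$r = - \frac{1}{81} \approx -0.012346$
$r \left(2 + 9 \left(-3\right)\right) = - \frac{2 + 9 \left(-3\right)}{81} = - \frac{2 - 27}{81} = \left(- \frac{1}{81}\right) \left(-25\right) = \frac{25}{81}$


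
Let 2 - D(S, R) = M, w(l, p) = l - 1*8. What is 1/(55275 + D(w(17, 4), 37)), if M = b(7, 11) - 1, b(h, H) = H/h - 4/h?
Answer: 1/55277 ≈ 1.8091e-5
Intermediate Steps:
b(h, H) = -4/h + H/h
w(l, p) = -8 + l (w(l, p) = l - 8 = -8 + l)
M = 0 (M = (-4 + 11)/7 - 1 = (1/7)*7 - 1 = 1 - 1 = 0)
D(S, R) = 2 (D(S, R) = 2 - 1*0 = 2 + 0 = 2)
1/(55275 + D(w(17, 4), 37)) = 1/(55275 + 2) = 1/55277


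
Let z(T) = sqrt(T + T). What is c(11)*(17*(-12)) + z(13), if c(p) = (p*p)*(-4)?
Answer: 98736 + sqrt(26) ≈ 98741.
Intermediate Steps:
c(p) = -4*p**2 (c(p) = p**2*(-4) = -4*p**2)
z(T) = sqrt(2)*sqrt(T) (z(T) = sqrt(2*T) = sqrt(2)*sqrt(T))
c(11)*(17*(-12)) + z(13) = (-4*11**2)*(17*(-12)) + sqrt(2)*sqrt(13) = -4*121*(-204) + sqrt(26) = -484*(-204) + sqrt(26) = 98736 + sqrt(26)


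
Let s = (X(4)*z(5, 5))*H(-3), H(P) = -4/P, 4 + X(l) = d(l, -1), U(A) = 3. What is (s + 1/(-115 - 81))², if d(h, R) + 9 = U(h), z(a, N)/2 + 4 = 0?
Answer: 3933422089/345744 ≈ 11377.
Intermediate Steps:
z(a, N) = -8 (z(a, N) = -8 + 2*0 = -8 + 0 = -8)
d(h, R) = -6 (d(h, R) = -9 + 3 = -6)
X(l) = -10 (X(l) = -4 - 6 = -10)
s = 320/3 (s = (-10*(-8))*(-4/(-3)) = 80*(-4*(-⅓)) = 80*(4/3) = 320/3 ≈ 106.67)
(s + 1/(-115 - 81))² = (320/3 + 1/(-115 - 81))² = (320/3 + 1/(-196))² = (320/3 - 1/196)² = (62717/588)² = 3933422089/345744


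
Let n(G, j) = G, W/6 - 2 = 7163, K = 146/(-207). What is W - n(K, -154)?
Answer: 8899076/207 ≈ 42991.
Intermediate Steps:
K = -146/207 (K = 146*(-1/207) = -146/207 ≈ -0.70531)
W = 42990 (W = 12 + 6*7163 = 12 + 42978 = 42990)
W - n(K, -154) = 42990 - 1*(-146/207) = 42990 + 146/207 = 8899076/207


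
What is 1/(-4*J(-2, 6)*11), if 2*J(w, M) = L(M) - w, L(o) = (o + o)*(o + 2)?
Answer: -1/2156 ≈ -0.00046382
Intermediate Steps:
L(o) = 2*o*(2 + o) (L(o) = (2*o)*(2 + o) = 2*o*(2 + o))
J(w, M) = -w/2 + M*(2 + M) (J(w, M) = (2*M*(2 + M) - w)/2 = (-w + 2*M*(2 + M))/2 = -w/2 + M*(2 + M))
1/(-4*J(-2, 6)*11) = 1/(-4*(-½*(-2) + 6*(2 + 6))*11) = 1/(-4*(1 + 6*8)*11) = 1/(-4*(1 + 48)*11) = 1/(-4*49*11) = 1/(-196*11) = 1/(-2156) = -1/2156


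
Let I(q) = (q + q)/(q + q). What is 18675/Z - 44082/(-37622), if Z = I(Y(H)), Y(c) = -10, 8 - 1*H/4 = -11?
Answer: 351317466/18811 ≈ 18676.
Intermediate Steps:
H = 76 (H = 32 - 4*(-11) = 32 + 44 = 76)
I(q) = 1 (I(q) = (2*q)/((2*q)) = (2*q)*(1/(2*q)) = 1)
Z = 1
18675/Z - 44082/(-37622) = 18675/1 - 44082/(-37622) = 18675*1 - 44082*(-1/37622) = 18675 + 22041/18811 = 351317466/18811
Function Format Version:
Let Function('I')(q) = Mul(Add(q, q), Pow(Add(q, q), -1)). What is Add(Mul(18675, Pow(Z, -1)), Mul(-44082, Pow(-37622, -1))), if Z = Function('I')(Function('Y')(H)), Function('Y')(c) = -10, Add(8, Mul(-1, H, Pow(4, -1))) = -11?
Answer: Rational(351317466, 18811) ≈ 18676.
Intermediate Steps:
H = 76 (H = Add(32, Mul(-4, -11)) = Add(32, 44) = 76)
Function('I')(q) = 1 (Function('I')(q) = Mul(Mul(2, q), Pow(Mul(2, q), -1)) = Mul(Mul(2, q), Mul(Rational(1, 2), Pow(q, -1))) = 1)
Z = 1
Add(Mul(18675, Pow(Z, -1)), Mul(-44082, Pow(-37622, -1))) = Add(Mul(18675, Pow(1, -1)), Mul(-44082, Pow(-37622, -1))) = Add(Mul(18675, 1), Mul(-44082, Rational(-1, 37622))) = Add(18675, Rational(22041, 18811)) = Rational(351317466, 18811)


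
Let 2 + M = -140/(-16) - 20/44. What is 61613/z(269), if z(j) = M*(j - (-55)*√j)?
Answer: -677743/190853 + 37275865*√269/51339457 ≈ 8.3573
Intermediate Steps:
M = 277/44 (M = -2 + (-140/(-16) - 20/44) = -2 + (-140*(-1/16) - 20*1/44) = -2 + (35/4 - 5/11) = -2 + 365/44 = 277/44 ≈ 6.2955)
z(j) = 277*j/44 + 1385*√j/4 (z(j) = 277*(j - (-55)*√j)/44 = 277*(j + 55*√j)/44 = 277*j/44 + 1385*√j/4)
61613/z(269) = 61613/((277/44)*269 + 1385*√269/4) = 61613/(74513/44 + 1385*√269/4)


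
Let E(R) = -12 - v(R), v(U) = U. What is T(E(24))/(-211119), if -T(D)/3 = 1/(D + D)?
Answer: -1/5066856 ≈ -1.9736e-7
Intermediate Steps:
E(R) = -12 - R
T(D) = -3/(2*D) (T(D) = -3/(D + D) = -3*1/(2*D) = -3/(2*D))
T(E(24))/(-211119) = -3/(2*(-12 - 1*24))/(-211119) = -3/(2*(-12 - 24))*(-1/211119) = -3/2/(-36)*(-1/211119) = -3/2*(-1/36)*(-1/211119) = (1/24)*(-1/211119) = -1/5066856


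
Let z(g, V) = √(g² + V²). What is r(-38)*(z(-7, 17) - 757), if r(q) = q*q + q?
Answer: -1064342 + 18278*√2 ≈ -1.0385e+6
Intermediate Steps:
z(g, V) = √(V² + g²)
r(q) = q + q² (r(q) = q² + q = q + q²)
r(-38)*(z(-7, 17) - 757) = (-38*(1 - 38))*(√(17² + (-7)²) - 757) = (-38*(-37))*(√(289 + 49) - 757) = 1406*(√338 - 757) = 1406*(13*√2 - 757) = 1406*(-757 + 13*√2) = -1064342 + 18278*√2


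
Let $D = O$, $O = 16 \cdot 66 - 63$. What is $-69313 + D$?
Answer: $-68320$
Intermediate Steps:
$O = 993$ ($O = 1056 - 63 = 993$)
$D = 993$
$-69313 + D = -69313 + 993 = -68320$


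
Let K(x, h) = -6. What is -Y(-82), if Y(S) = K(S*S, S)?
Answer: 6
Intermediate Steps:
Y(S) = -6
-Y(-82) = -1*(-6) = 6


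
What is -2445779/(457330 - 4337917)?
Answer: 2445779/3880587 ≈ 0.63026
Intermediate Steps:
-2445779/(457330 - 4337917) = -2445779/(-3880587) = -2445779*(-1/3880587) = 2445779/3880587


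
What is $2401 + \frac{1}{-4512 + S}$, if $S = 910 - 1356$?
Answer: $\frac{11904157}{4958} \approx 2401.0$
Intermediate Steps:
$S = -446$ ($S = 910 - 1356 = -446$)
$2401 + \frac{1}{-4512 + S} = 2401 + \frac{1}{-4512 - 446} = 2401 + \frac{1}{-4958} = 2401 - \frac{1}{4958} = \frac{11904157}{4958}$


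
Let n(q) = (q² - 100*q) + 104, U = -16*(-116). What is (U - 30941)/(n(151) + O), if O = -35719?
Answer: 29085/27914 ≈ 1.0420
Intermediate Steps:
U = 1856
n(q) = 104 + q² - 100*q
(U - 30941)/(n(151) + O) = (1856 - 30941)/((104 + 151² - 100*151) - 35719) = -29085/((104 + 22801 - 15100) - 35719) = -29085/(7805 - 35719) = -29085/(-27914) = -29085*(-1/27914) = 29085/27914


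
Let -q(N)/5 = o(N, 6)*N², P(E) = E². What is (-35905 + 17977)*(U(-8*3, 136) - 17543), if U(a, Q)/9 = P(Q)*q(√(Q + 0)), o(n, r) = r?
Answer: 12176530206264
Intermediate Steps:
q(N) = -30*N²
U(a, Q) = -270*Q³ (U(a, Q) = 9*(Q²*(-30*Q)) = 9*(-30*Q³) = -270*Q³)
(-35905 + 17977)*(U(-8*3, 136) - 17543) = (-35905 + 17977)*(-270*136³ - 17543) = -17928*(-270*2515456 - 17543) = -17928*(-679173120 - 17543) = -17928*(-679190663) = 12176530206264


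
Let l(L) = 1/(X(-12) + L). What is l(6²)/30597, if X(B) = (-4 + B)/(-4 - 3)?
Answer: 1/1171428 ≈ 8.5366e-7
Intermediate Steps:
X(B) = 4/7 - B/7 (X(B) = (-4 + B)/(-7) = (-4 + B)*(-⅐) = 4/7 - B/7)
l(L) = 1/(16/7 + L) (l(L) = 1/((4/7 - ⅐*(-12)) + L) = 1/((4/7 + 12/7) + L) = 1/(16/7 + L))
l(6²)/30597 = (7/(16 + 7*6²))/30597 = (7/(16 + 7*36))*(1/30597) = (7/(16 + 252))*(1/30597) = (7/268)*(1/30597) = 1/1171428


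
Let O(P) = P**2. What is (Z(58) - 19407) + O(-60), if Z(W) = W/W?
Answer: -15806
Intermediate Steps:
Z(W) = 1
(Z(58) - 19407) + O(-60) = (1 - 19407) + (-60)**2 = -19406 + 3600 = -15806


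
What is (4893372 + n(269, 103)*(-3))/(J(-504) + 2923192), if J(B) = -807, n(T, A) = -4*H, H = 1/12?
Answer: 4893373/2922385 ≈ 1.6744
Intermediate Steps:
H = 1/12 ≈ 0.083333
n(T, A) = -⅓ (n(T, A) = -4*1/12 = -⅓)
(4893372 + n(269, 103)*(-3))/(J(-504) + 2923192) = (4893372 - ⅓*(-3))/(-807 + 2923192) = (4893372 + 1)/2922385 = 4893373*(1/2922385) = 4893373/2922385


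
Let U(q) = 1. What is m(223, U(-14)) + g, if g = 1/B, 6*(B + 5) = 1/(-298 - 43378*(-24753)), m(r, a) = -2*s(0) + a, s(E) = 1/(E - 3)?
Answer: 142706787691/97300082517 ≈ 1.4667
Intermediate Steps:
s(E) = 1/(-3 + E)
m(r, a) = 2/3 + a (m(r, a) = -2/(-3 + 0) + a = -2/(-3) + a = -2*(-1/3) + a = 2/3 + a)
B = -32433360839/6486672168 (B = -5 + (1/(-298 - 43378*(-24753)))/6 = -5 + (-1/24753/(-43676))/6 = -5 + (-1/43676*(-1/24753))/6 = -5 + (1/6)*(1/1081112028) = -5 + 1/6486672168 = -32433360839/6486672168 ≈ -5.0000)
g = -6486672168/32433360839 (g = 1/(-32433360839/6486672168) = -6486672168/32433360839 ≈ -0.20000)
m(223, U(-14)) + g = (2/3 + 1) - 6486672168/32433360839 = 5/3 - 6486672168/32433360839 = 142706787691/97300082517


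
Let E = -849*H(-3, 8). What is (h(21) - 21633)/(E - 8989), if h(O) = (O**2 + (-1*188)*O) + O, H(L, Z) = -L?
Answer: 25119/11536 ≈ 2.1774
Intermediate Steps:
h(O) = O**2 - 187*O (h(O) = (O**2 - 188*O) + O = O**2 - 187*O)
E = -2547 (E = -(-849)*(-3) = -849*3 = -2547)
(h(21) - 21633)/(E - 8989) = (21*(-187 + 21) - 21633)/(-2547 - 8989) = (21*(-166) - 21633)/(-11536) = (-3486 - 21633)*(-1/11536) = -25119*(-1/11536) = 25119/11536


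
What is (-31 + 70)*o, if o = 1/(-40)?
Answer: -39/40 ≈ -0.97500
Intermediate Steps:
o = -1/40 ≈ -0.025000
(-31 + 70)*o = (-31 + 70)*(-1/40) = 39*(-1/40) = -39/40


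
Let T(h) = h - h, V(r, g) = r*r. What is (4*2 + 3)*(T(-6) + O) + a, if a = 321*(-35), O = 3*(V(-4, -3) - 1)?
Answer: -10740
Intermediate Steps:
V(r, g) = r**2
T(h) = 0
O = 45 (O = 3*((-4)**2 - 1) = 3*(16 - 1) = 3*15 = 45)
a = -11235
(4*2 + 3)*(T(-6) + O) + a = (4*2 + 3)*(0 + 45) - 11235 = (8 + 3)*45 - 11235 = 11*45 - 11235 = 495 - 11235 = -10740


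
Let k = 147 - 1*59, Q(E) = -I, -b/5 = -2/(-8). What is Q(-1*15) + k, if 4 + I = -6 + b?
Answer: 397/4 ≈ 99.250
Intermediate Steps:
b = -5/4 (b = -(-10)/(-8) = -(-10)*(-1)/8 = -5*1/4 = -5/4 ≈ -1.2500)
I = -45/4 (I = -4 + (-6 - 5/4) = -4 - 29/4 = -45/4 ≈ -11.250)
Q(E) = 45/4 (Q(E) = -1*(-45/4) = 45/4)
k = 88 (k = 147 - 59 = 88)
Q(-1*15) + k = 45/4 + 88 = 397/4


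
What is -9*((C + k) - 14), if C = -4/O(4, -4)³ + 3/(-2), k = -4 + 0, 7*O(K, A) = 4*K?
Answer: 182799/1024 ≈ 178.51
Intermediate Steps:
O(K, A) = 4*K/7 (O(K, A) = (4*K)/7 = 4*K/7)
k = -4
C = -1879/1024 (C = -4/(((4/7)*4)³) + 3/(-2) = -4/((16/7)³) + 3*(-½) = -4/4096/343 - 3/2 = -4*343/4096 - 3/2 = -343/1024 - 3/2 = -1879/1024 ≈ -1.8350)
-9*((C + k) - 14) = -9*((-1879/1024 - 4) - 14) = -9*(-5975/1024 - 14) = -9*(-20311/1024) = 182799/1024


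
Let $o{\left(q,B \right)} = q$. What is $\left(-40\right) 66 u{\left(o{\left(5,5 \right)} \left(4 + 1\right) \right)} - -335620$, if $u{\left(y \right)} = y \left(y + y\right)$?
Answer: $-2964380$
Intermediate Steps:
$u{\left(y \right)} = 2 y^{2}$ ($u{\left(y \right)} = y 2 y = 2 y^{2}$)
$\left(-40\right) 66 u{\left(o{\left(5,5 \right)} \left(4 + 1\right) \right)} - -335620 = \left(-40\right) 66 \cdot 2 \left(5 \left(4 + 1\right)\right)^{2} - -335620 = - 2640 \cdot 2 \left(5 \cdot 5\right)^{2} + 335620 = - 2640 \cdot 2 \cdot 25^{2} + 335620 = - 2640 \cdot 2 \cdot 625 + 335620 = \left(-2640\right) 1250 + 335620 = -3300000 + 335620 = -2964380$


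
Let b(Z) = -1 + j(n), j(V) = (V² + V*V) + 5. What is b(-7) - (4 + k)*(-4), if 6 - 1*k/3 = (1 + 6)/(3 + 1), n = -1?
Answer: 73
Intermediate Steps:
j(V) = 5 + 2*V² (j(V) = (V² + V²) + 5 = 2*V² + 5 = 5 + 2*V²)
k = 51/4 (k = 18 - 3*(1 + 6)/(3 + 1) = 18 - 21/4 = 51/4 ≈ 12.750)
b(Z) = 6 (b(Z) = -1 + (5 + 2*(-1)²) = -1 + (5 + 2*1) = -1 + (5 + 2) = -1 + 7 = 6)
b(-7) - (4 + k)*(-4) = 6 - (4 + 51/4)*(-4) = 6 - 67*(-4)/4 = 6 - 1*(-67) = 6 + 67 = 73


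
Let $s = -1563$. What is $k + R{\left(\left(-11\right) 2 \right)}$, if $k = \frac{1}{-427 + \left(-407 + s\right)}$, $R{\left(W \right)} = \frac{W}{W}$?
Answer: $\frac{2396}{2397} \approx 0.99958$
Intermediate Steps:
$R{\left(W \right)} = 1$
$k = - \frac{1}{2397}$ ($k = \frac{1}{-427 - 1970} = \frac{1}{-2397} = - \frac{1}{2397} \approx -0.00041719$)
$k + R{\left(\left(-11\right) 2 \right)} = - \frac{1}{2397} + 1 = \frac{2396}{2397}$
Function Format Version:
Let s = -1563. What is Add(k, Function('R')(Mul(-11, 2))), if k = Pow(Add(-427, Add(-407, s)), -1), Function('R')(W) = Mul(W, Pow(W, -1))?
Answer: Rational(2396, 2397) ≈ 0.99958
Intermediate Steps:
Function('R')(W) = 1
k = Rational(-1, 2397) (k = Pow(Add(-427, Add(-407, -1563)), -1) = Pow(Add(-427, -1970), -1) = Pow(-2397, -1) = Rational(-1, 2397) ≈ -0.00041719)
Add(k, Function('R')(Mul(-11, 2))) = Add(Rational(-1, 2397), 1) = Rational(2396, 2397)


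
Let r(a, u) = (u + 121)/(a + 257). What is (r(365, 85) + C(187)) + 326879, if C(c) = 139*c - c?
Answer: 109685138/311 ≈ 3.5269e+5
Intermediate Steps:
C(c) = 138*c
r(a, u) = (121 + u)/(257 + a)
(r(365, 85) + C(187)) + 326879 = ((121 + 85)/(257 + 365) + 138*187) + 326879 = (206/622 + 25806) + 326879 = ((1/622)*206 + 25806) + 326879 = (103/311 + 25806) + 326879 = 8025769/311 + 326879 = 109685138/311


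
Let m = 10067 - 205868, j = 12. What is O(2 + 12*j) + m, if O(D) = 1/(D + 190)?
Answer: -65789135/336 ≈ -1.9580e+5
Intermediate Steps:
m = -195801
O(D) = 1/(190 + D)
O(2 + 12*j) + m = 1/(190 + (2 + 12*12)) - 195801 = 1/(190 + (2 + 144)) - 195801 = 1/(190 + 146) - 195801 = 1/336 - 195801 = -65789135/336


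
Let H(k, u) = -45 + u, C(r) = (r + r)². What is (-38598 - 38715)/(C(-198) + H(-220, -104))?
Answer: -77313/156667 ≈ -0.49349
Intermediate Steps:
C(r) = 4*r² (C(r) = (2*r)² = 4*r²)
(-38598 - 38715)/(C(-198) + H(-220, -104)) = (-38598 - 38715)/(4*(-198)² + (-45 - 104)) = -77313/(4*39204 - 149) = -77313/(156816 - 149) = -77313/156667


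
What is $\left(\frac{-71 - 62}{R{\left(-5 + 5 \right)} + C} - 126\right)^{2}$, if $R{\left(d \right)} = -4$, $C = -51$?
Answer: $\frac{46199209}{3025} \approx 15272.0$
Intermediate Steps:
$\left(\frac{-71 - 62}{R{\left(-5 + 5 \right)} + C} - 126\right)^{2} = \left(\frac{-71 - 62}{-4 - 51} - 126\right)^{2} = \left(- \frac{133}{-55} - 126\right)^{2} = \left(\left(-133\right) \left(- \frac{1}{55}\right) - 126\right)^{2} = \left(\frac{133}{55} - 126\right)^{2} = \left(- \frac{6797}{55}\right)^{2} = \frac{46199209}{3025}$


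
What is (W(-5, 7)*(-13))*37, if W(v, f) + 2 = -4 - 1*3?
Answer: 4329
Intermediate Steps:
W(v, f) = -9 (W(v, f) = -2 + (-4 - 1*3) = -2 + (-4 - 3) = -2 - 7 = -9)
(W(-5, 7)*(-13))*37 = -9*(-13)*37 = 117*37 = 4329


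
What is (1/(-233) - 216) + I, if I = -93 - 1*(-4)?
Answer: -71066/233 ≈ -305.00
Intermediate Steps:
I = -89 (I = -93 + 4 = -89)
(1/(-233) - 216) + I = (1/(-233) - 216) - 89 = (-1/233 - 216) - 89 = -50329/233 - 89 = -71066/233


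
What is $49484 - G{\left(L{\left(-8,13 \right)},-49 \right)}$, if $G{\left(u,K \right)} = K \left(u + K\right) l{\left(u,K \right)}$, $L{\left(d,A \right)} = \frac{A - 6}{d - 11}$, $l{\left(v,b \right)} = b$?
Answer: $\frac{3192334}{19} \approx 1.6802 \cdot 10^{5}$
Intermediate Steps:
$L{\left(d,A \right)} = \frac{-6 + A}{-11 + d}$
$G{\left(u,K \right)} = K^{2} \left(K + u\right)$ ($G{\left(u,K \right)} = K \left(u + K\right) K = K \left(K + u\right) K = K^{2} \left(K + u\right)$)
$49484 - G{\left(L{\left(-8,13 \right)},-49 \right)} = 49484 - \left(-49\right)^{2} \left(-49 + \frac{-6 + 13}{-11 - 8}\right) = 49484 - 2401 \left(-49 + \frac{1}{-19} \cdot 7\right) = 49484 - 2401 \left(-49 - \frac{7}{19}\right) = 49484 - 2401 \left(- \frac{938}{19}\right) = 49484 - - \frac{2252138}{19} = 49484 + \frac{2252138}{19} = \frac{3192334}{19}$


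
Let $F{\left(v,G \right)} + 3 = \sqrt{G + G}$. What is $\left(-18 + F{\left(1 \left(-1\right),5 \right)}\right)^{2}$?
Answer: $\left(21 - \sqrt{10}\right)^{2} \approx 318.18$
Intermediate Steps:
$F{\left(v,G \right)} = -3 + \sqrt{2} \sqrt{G}$ ($F{\left(v,G \right)} = -3 + \sqrt{G + G} = -3 + \sqrt{2 G} = -3 + \sqrt{2} \sqrt{G}$)
$\left(-18 + F{\left(1 \left(-1\right),5 \right)}\right)^{2} = \left(-18 - \left(3 - \sqrt{2} \sqrt{5}\right)\right)^{2} = \left(-18 - \left(3 - \sqrt{10}\right)\right)^{2} = \left(-21 + \sqrt{10}\right)^{2}$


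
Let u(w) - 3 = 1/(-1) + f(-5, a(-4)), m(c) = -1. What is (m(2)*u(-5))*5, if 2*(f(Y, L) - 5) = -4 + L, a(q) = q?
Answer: -15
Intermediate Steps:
f(Y, L) = 3 + L/2 (f(Y, L) = 5 + (-4 + L)/2 = 5 + (-2 + L/2) = 3 + L/2)
u(w) = 3 (u(w) = 3 + (1/(-1) + (3 + (½)*(-4))) = 3 + (-1 + (3 - 2)) = 3 + (-1 + 1) = 3 + 0 = 3)
(m(2)*u(-5))*5 = -1*3*5 = -3*5 = -15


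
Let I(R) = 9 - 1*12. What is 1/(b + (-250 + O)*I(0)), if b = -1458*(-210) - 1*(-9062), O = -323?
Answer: 1/316961 ≈ 3.1550e-6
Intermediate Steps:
I(R) = -3 (I(R) = 9 - 12 = -3)
b = 315242 (b = 306180 + 9062 = 315242)
1/(b + (-250 + O)*I(0)) = 1/(315242 + (-250 - 323)*(-3)) = 1/(315242 - 573*(-3)) = 1/(315242 + 1719) = 1/316961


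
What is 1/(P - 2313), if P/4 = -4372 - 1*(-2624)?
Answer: -1/9305 ≈ -0.00010747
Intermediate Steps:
P = -6992 (P = 4*(-4372 - 1*(-2624)) = 4*(-4372 + 2624) = 4*(-1748) = -6992)
1/(P - 2313) = 1/(-6992 - 2313) = 1/(-9305) = -1/9305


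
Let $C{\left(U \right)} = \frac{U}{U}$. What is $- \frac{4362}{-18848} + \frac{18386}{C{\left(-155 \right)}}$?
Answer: $\frac{173271845}{9424} \approx 18386.0$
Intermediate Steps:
$C{\left(U \right)} = 1$
$- \frac{4362}{-18848} + \frac{18386}{C{\left(-155 \right)}} = - \frac{4362}{-18848} + \frac{18386}{1} = \left(-4362\right) \left(- \frac{1}{18848}\right) + 18386 \cdot 1 = \frac{2181}{9424} + 18386 = \frac{173271845}{9424}$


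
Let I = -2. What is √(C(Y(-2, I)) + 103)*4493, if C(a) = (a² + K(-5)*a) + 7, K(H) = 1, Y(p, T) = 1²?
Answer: 17972*√7 ≈ 47549.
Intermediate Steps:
Y(p, T) = 1
C(a) = 7 + a + a² (C(a) = (a² + 1*a) + 7 = (a² + a) + 7 = (a + a²) + 7 = 7 + a + a²)
√(C(Y(-2, I)) + 103)*4493 = √((7 + 1 + 1²) + 103)*4493 = √((7 + 1 + 1) + 103)*4493 = √(9 + 103)*4493 = √112*4493 = (4*√7)*4493 = 17972*√7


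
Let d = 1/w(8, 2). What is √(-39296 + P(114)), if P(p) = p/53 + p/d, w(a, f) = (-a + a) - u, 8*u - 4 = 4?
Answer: 2*I*√27674162/53 ≈ 198.51*I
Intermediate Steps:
u = 1 (u = ½ + (⅛)*4 = ½ + ½ = 1)
w(a, f) = -1 (w(a, f) = (-a + a) - 1*1 = 0 - 1 = -1)
d = -1 (d = 1/(-1) = -1)
P(p) = -52*p/53 (P(p) = p/53 + p/(-1) = p*(1/53) + p*(-1) = p/53 - p = -52*p/53)
√(-39296 + P(114)) = √(-39296 - 52/53*114) = √(-39296 - 5928/53) = √(-2088616/53) = 2*I*√27674162/53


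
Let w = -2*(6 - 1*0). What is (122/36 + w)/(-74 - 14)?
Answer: 155/1584 ≈ 0.097854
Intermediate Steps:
w = -12 (w = -2*(6 + 0) = -2*6 = -12)
(122/36 + w)/(-74 - 14) = (122/36 - 12)/(-74 - 14) = (122*(1/36) - 12)/(-88) = (61/18 - 12)*(-1/88) = -155/18*(-1/88) = 155/1584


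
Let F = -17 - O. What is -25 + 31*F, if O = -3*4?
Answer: -180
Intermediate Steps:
O = -12
F = -5 (F = -17 - 1*(-12) = -17 + 12 = -5)
-25 + 31*F = -25 + 31*(-5) = -25 - 155 = -180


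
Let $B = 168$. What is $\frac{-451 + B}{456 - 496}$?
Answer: $\frac{283}{40} \approx 7.075$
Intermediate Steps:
$\frac{-451 + B}{456 - 496} = \frac{-451 + 168}{456 - 496} = - \frac{283}{-40} = \left(-283\right) \left(- \frac{1}{40}\right) = \frac{283}{40}$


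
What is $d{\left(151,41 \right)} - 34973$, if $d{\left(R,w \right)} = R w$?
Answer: $-28782$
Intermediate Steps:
$d{\left(151,41 \right)} - 34973 = 151 \cdot 41 - 34973 = 6191 - 34973 = -28782$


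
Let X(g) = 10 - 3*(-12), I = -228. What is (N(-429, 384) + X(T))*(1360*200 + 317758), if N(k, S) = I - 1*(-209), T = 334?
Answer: 15923466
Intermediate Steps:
X(g) = 46 (X(g) = 10 + 36 = 46)
N(k, S) = -19 (N(k, S) = -228 - 1*(-209) = -228 + 209 = -19)
(N(-429, 384) + X(T))*(1360*200 + 317758) = (-19 + 46)*(1360*200 + 317758) = 27*(272000 + 317758) = 27*589758 = 15923466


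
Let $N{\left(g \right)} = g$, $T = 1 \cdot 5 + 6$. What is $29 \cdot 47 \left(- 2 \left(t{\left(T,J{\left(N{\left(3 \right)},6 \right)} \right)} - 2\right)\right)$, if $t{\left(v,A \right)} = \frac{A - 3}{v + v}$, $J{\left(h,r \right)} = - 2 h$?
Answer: $\frac{72239}{11} \approx 6567.2$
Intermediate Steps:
$T = 11$ ($T = 5 + 6 = 11$)
$t{\left(v,A \right)} = \frac{-3 + A}{2 v}$
$29 \cdot 47 \left(- 2 \left(t{\left(T,J{\left(N{\left(3 \right)},6 \right)} \right)} - 2\right)\right) = 29 \cdot 47 \left(- 2 \left(\frac{-3 - 6}{2 \cdot 11} - 2\right)\right) = 1363 \left(- 2 \left(\frac{1}{2} \cdot \frac{1}{11} \left(-3 - 6\right) - 2\right)\right) = 1363 \left(- 2 \left(\frac{1}{2} \cdot \frac{1}{11} \left(-9\right) - 2\right)\right) = 1363 \left(- 2 \left(- \frac{9}{22} - 2\right)\right) = 1363 \left(\left(-2\right) \left(- \frac{53}{22}\right)\right) = 1363 \cdot \frac{53}{11} = \frac{72239}{11}$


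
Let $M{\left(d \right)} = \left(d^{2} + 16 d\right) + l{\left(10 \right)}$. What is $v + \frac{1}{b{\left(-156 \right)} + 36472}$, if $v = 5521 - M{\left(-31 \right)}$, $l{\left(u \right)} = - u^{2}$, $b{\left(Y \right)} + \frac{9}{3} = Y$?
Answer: $\frac{187229829}{36313} \approx 5156.0$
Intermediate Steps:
$b{\left(Y \right)} = -3 + Y$
$M{\left(d \right)} = -100 + d^{2} + 16 d$ ($M{\left(d \right)} = \left(d^{2} + 16 d\right) - 10^{2} = \left(d^{2} + 16 d\right) - 100 = -100 + d^{2} + 16 d$)
$v = 5156$ ($v = 5521 - \left(-100 + \left(-31\right)^{2} + 16 \left(-31\right)\right) = 5521 - \left(-100 + 961 - 496\right) = 5521 - 365 = 5156$)
$v + \frac{1}{b{\left(-156 \right)} + 36472} = 5156 + \frac{1}{\left(-3 - 156\right) + 36472} = 5156 + \frac{1}{-159 + 36472} = 5156 + \frac{1}{36313} = \frac{187229829}{36313}$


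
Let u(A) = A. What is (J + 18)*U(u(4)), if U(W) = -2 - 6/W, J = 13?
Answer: -217/2 ≈ -108.50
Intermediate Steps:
U(W) = -2 - 6/W
(J + 18)*U(u(4)) = (13 + 18)*(-2 - 6/4) = 31*(-2 - 6*1/4) = 31*(-2 - 3/2) = 31*(-7/2) = -217/2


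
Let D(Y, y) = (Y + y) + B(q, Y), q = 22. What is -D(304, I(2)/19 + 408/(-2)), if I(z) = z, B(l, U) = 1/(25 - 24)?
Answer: -1921/19 ≈ -101.11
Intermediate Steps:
B(l, U) = 1 (B(l, U) = 1/1 = 1)
D(Y, y) = 1 + Y + y (D(Y, y) = (Y + y) + 1 = 1 + Y + y)
-D(304, I(2)/19 + 408/(-2)) = -(1 + 304 + (2/19 + 408/(-2))) = -(1 + 304 + (2*(1/19) + 408*(-½))) = -(1 + 304 + (2/19 - 204)) = -(1 + 304 - 3874/19) = -1*1921/19 = -1921/19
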